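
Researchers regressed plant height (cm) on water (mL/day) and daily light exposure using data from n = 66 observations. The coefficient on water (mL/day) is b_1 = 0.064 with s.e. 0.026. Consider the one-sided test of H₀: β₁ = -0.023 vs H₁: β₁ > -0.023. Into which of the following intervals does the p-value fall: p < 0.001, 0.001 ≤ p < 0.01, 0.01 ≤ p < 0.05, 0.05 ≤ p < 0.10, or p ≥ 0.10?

p < 0.001

t = (0.064 − (-0.023)) / 0.026 = 3.346.
df = n − k − 1 = 66 − 2 − 1 = 63.
One-sided p = P(T_{63} > t) ≈ 0.0007.
So p < 0.001.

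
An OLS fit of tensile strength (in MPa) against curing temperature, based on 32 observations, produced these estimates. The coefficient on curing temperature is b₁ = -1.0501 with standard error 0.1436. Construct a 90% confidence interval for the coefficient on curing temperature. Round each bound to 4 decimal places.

(-1.2938, -0.8064)

df = n − 2 = 32 − 2 = 30.
t* = t_{0.05, 30} = 1.697261.
Margin = t* × SE = 1.697261 × 0.1436 = 0.243727.
CI: -1.0501 ± 0.243727 → (-1.2938, -0.8064).
With 90% confidence, each one-unit increase in curing temperature is associated with a change of between -1.2938 and -0.8064 MPa in tensile strength.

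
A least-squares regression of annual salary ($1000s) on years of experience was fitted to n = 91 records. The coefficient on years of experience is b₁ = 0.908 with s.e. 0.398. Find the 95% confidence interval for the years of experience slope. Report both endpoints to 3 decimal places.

(0.117, 1.699)

df = n − 2 = 91 − 2 = 89.
t* = t_{0.025, 89} = 1.986979.
Margin = t* × SE = 1.986979 × 0.398 = 0.79082.
CI: 0.908 ± 0.79082 → (0.117, 1.699).
With 95% confidence, each one-unit increase in years of experience is associated with a change of between 0.117 and 1.699 $1000s in annual salary.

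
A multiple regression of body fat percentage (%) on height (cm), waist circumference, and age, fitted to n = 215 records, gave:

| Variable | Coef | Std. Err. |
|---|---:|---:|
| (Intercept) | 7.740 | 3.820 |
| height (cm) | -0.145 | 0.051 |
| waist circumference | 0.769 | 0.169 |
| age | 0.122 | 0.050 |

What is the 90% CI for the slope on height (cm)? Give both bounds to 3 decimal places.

Read off: b = -0.145, SE = 0.051 for height (cm).
df = n − k − 1 = 215 − 3 − 1 = 211.
t* = t_{0.05, 211} = 1.652107.
Margin = t* × SE = 1.652107 × 0.051 = 0.08426.
CI: -0.145 ± 0.08426 → (-0.229, -0.061).

(-0.229, -0.061)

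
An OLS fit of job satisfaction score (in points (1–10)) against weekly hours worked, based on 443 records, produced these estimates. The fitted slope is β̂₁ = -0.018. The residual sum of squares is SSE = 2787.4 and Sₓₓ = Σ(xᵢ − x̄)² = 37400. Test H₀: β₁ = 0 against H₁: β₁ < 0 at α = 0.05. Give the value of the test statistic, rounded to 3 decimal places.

MSE = SSE/(n − 2) = 2787.4/441 = 6.32063.
SE(β̂₁) = √(MSE/Sₓₓ) = √(6.32063/37400) = 0.013.
t = -0.018 / 0.013 = -1.385.
df = n − 2 = 441.
One-sided p ≈ 0.0834, which is ≥ 0.05, so fail to reject H₀.
The data do not give significant evidence that the true slope on weekly hours worked is negative.

t = -1.385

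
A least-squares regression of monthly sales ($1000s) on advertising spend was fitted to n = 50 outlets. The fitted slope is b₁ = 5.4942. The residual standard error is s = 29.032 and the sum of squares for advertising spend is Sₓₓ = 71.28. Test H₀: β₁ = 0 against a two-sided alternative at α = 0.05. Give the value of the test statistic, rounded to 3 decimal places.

t = 1.598

SE(b₁) = s/√Sₓₓ = 29.032/√71.28 = 3.43869.
t = 5.4942 / 3.43869 = 1.598.
df = n − 2 = 48.
Two-sided p ≈ 0.1167, which is ≥ 0.05, so fail to reject H₀.
The data do not give significant evidence of an association between advertising spend and monthly sales.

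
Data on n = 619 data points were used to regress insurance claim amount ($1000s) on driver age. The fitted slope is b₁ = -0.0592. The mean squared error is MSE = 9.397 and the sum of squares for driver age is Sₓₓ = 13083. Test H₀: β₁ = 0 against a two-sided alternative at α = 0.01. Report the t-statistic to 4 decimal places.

SE(b₁) = √(MSE/Sₓₓ) = √(9.397/13083) = 0.0268004.
t = -0.0592 / 0.0268004 = -2.2089.
df = n − 2 = 617.
Two-sided p ≈ 0.0275, which is ≥ 0.01, so fail to reject H₀.
The data do not give significant evidence of an association between driver age and insurance claim amount.

t = -2.2089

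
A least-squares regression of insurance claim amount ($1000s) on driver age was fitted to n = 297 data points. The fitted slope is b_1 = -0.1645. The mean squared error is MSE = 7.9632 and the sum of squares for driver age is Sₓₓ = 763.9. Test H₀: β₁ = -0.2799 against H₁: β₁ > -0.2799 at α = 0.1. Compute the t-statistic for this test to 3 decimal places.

SE(b_1) = √(MSE/Sₓₓ) = √(7.9632/763.9) = 0.1021.
t = (-0.1645 − (-0.2799)) / 0.1021 = 1.130.
df = n − 2 = 295.
One-sided p ≈ 0.1296, which is ≥ 0.1, so fail to reject H₀.
The data do not give significant evidence that the true slope on driver age exceeds -0.2799 $1000s per unit.

t = 1.130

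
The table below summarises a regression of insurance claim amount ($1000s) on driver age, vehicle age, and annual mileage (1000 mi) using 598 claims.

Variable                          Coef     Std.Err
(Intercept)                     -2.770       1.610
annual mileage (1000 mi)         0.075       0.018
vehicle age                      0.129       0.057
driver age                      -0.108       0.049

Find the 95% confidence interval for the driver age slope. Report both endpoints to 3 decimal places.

(-0.204, -0.012)

Read off: b = -0.108, SE = 0.049 for driver age.
df = n − k − 1 = 598 − 3 − 1 = 594.
t* = t_{0.025, 594} = 1.963966.
Margin = t* × SE = 1.963966 × 0.049 = 0.09623.
CI: -0.108 ± 0.09623 → (-0.204, -0.012).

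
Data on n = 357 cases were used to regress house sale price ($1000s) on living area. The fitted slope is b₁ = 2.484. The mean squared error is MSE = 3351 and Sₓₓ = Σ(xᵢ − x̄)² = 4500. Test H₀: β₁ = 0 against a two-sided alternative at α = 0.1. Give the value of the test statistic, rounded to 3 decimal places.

t = 2.879

SE(b₁) = √(MSE/Sₓₓ) = √(3351/4500) = 0.862941.
t = 2.484 / 0.862941 = 2.879.
df = n − 2 = 355.
Two-sided p ≈ 0.0042, which is < 0.1, so reject H₀.
There is evidence that living area is associated with house sale price.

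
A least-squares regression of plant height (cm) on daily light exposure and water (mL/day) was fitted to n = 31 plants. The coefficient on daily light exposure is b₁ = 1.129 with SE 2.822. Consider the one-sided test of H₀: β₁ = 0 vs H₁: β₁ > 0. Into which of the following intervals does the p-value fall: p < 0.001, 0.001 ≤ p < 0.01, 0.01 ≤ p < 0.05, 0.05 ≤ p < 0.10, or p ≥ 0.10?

p ≥ 0.10

t = 1.129 / 2.822 = 0.400.
df = n − k − 1 = 31 − 2 − 1 = 28.
One-sided p = P(T_{28} > t) ≈ 0.3461.
So p ≥ 0.10.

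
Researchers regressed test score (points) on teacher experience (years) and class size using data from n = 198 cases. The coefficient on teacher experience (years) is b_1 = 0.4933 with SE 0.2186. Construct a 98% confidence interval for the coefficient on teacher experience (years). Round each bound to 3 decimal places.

(-0.019, 1.006)

df = n − k − 1 = 198 − 2 − 1 = 195.
t* = t_{0.01, 195} = 2.345623.
Margin = t* × SE = 2.345623 × 0.2186 = 0.51275.
CI: 0.4933 ± 0.51275 → (-0.019, 1.006).
With 98% confidence, each one-unit increase in teacher experience (years) is associated with a change of between -0.019 and 1.006 points in test score, holding the other predictors fixed.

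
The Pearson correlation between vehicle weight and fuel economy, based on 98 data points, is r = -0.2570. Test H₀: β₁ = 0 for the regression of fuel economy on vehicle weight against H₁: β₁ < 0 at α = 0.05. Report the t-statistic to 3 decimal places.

t = -2.606

t = r·√(n − 2)/√(1 − r²) = -0.2570·√96/√0.933951 = -2.606.
df = n − 2 = 96.
One-sided p ≈ 0.0053, which is < 0.05, so reject H₀.
There is evidence of a linear association between vehicle weight and fuel economy.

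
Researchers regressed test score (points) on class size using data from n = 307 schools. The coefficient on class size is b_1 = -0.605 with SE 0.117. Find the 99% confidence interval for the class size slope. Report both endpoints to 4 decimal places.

df = n − 2 = 307 − 2 = 305.
t* = t_{0.005, 305} = 2.592045.
Margin = t* × SE = 2.592045 × 0.117 = 0.303269.
CI: -0.605 ± 0.303269 → (-0.9083, -0.3017).
With 99% confidence, each one-unit increase in class size is associated with a change of between -0.9083 and -0.3017 points in test score.

(-0.9083, -0.3017)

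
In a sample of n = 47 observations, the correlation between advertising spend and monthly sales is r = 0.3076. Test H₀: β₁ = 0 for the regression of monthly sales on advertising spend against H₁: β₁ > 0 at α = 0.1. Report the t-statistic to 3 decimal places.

t = 2.169

t = r·√(n − 2)/√(1 − r²) = 0.3076·√45/√0.905382 = 2.169.
df = n − 2 = 45.
One-sided p ≈ 0.0177, which is < 0.1, so reject H₀.
There is evidence of a linear association between advertising spend and monthly sales.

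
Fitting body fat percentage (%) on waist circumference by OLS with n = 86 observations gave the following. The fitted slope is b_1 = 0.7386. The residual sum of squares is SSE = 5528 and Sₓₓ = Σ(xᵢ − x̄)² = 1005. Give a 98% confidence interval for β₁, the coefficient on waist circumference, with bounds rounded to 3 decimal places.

MSE = SSE/(n − 2) = 5528/84 = 65.8095.
SE(b_1) = √(MSE/Sₓₓ) = √(65.8095/1005) = 0.255895.
df = n − 2 = 84.
t* = t_{0.01, 84} = 2.371564.
Margin = t* × SE = 2.371564 × 0.255895 = 0.60687.
CI: 0.7386 ± 0.60687 → (0.132, 1.345).
With 98% confidence, each one-unit increase in waist circumference is associated with a change of between 0.132 and 1.345 % in body fat percentage.

(0.132, 1.345)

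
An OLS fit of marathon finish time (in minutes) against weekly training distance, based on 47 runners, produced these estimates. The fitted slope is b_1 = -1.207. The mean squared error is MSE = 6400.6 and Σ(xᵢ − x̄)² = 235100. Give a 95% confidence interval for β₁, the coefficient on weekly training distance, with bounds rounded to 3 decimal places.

SE(b_1) = √(MSE/Sₓₓ) = √(6400.6/235100) = 0.165.
df = n − 2 = 45.
t* = t_{0.025, 45} = 2.014103.
Margin = t* × SE = 2.014103 × 0.165 = 0.33233.
CI: -1.207 ± 0.33233 → (-1.539, -0.875).
With 95% confidence, each one-unit increase in weekly training distance is associated with a change of between -1.539 and -0.875 minutes in marathon finish time.

(-1.539, -0.875)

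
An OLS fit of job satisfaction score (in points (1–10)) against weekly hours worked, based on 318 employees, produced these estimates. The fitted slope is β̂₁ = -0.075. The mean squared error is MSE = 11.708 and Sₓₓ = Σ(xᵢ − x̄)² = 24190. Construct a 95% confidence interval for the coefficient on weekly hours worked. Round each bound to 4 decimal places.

SE(β̂₁) = √(MSE/Sₓₓ) = √(11.708/24190) = 0.022.
df = n − 2 = 316.
t* = t_{0.025, 316} = 1.9675.
Margin = t* × SE = 1.9675 × 0.022 = 0.043285.
CI: -0.075 ± 0.043285 → (-0.1183, -0.0317).
With 95% confidence, each one-unit increase in weekly hours worked is associated with a change of between -0.1183 and -0.0317 points (1–10) in job satisfaction score.

(-0.1183, -0.0317)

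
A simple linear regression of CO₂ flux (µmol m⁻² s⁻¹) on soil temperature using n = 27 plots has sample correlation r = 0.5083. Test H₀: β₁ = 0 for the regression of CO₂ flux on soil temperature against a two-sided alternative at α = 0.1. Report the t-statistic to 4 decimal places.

t = 2.9512

t = r·√(n − 2)/√(1 − r²) = 0.5083·√25/√0.741631 = 2.9512.
df = n − 2 = 25.
Two-sided p ≈ 0.0068, which is < 0.1, so reject H₀.
There is evidence of a linear association between soil temperature and CO₂ flux.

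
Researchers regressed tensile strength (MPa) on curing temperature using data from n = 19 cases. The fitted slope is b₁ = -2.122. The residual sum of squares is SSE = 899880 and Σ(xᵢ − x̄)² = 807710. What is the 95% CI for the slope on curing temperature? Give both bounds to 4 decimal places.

MSE = SSE/(n − 2) = 899880/17 = 52934.1.
SE(b₁) = √(MSE/Sₓₓ) = √(52934.1/807710) = 0.256.
df = n − 2 = 17.
t* = t_{0.025, 17} = 2.109816.
Margin = t* × SE = 2.109816 × 0.256 = 0.540113.
CI: -2.122 ± 0.540113 → (-2.6621, -1.5819).
With 95% confidence, each one-unit increase in curing temperature is associated with a change of between -2.6621 and -1.5819 MPa in tensile strength.

(-2.6621, -1.5819)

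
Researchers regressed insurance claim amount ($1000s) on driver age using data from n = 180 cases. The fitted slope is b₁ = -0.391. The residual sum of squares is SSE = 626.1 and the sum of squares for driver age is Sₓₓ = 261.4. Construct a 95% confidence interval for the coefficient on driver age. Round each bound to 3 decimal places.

(-0.620, -0.162)

MSE = SSE/(n − 2) = 626.1/178 = 3.51742.
SE(b₁) = √(MSE/Sₓₓ) = √(3.51742/261.4) = 0.116.
df = n − 2 = 178.
t* = t_{0.025, 178} = 1.973381.
Margin = t* × SE = 1.973381 × 0.116 = 0.22891.
CI: -0.391 ± 0.22891 → (-0.620, -0.162).
With 95% confidence, each one-unit increase in driver age is associated with a change of between -0.620 and -0.162 $1000s in insurance claim amount.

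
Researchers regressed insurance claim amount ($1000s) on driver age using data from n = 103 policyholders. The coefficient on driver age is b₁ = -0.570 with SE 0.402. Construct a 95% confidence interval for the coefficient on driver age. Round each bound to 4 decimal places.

(-1.3675, 0.2275)

df = n − 2 = 103 − 2 = 101.
t* = t_{0.025, 101} = 1.983731.
Margin = t* × SE = 1.983731 × 0.402 = 0.797460.
CI: -0.570 ± 0.797460 → (-1.3675, 0.2275).
With 95% confidence, each one-unit increase in driver age is associated with a change of between -1.3675 and 0.2275 $1000s in insurance claim amount.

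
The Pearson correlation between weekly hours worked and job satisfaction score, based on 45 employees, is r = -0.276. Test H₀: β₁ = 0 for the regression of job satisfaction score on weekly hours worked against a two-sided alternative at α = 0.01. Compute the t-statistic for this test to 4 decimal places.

t = -1.8830

t = r·√(n − 2)/√(1 − r²) = -0.276·√43/√0.923824 = -1.8830.
df = n − 2 = 43.
Two-sided p ≈ 0.0665, which is ≥ 0.01, so fail to reject H₀.
The data do not give significant evidence of a linear association between weekly hours worked and job satisfaction score.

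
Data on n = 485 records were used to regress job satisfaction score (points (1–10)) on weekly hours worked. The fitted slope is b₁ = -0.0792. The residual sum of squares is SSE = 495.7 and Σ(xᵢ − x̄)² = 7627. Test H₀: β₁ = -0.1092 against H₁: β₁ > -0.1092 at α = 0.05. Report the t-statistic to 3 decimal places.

t = 2.586

MSE = SSE/(n − 2) = 495.7/483 = 1.02629.
SE(b₁) = √(MSE/Sₓₓ) = √(1.02629/7627) = 0.0116.
t = (-0.0792 − (-0.1092)) / 0.0116 = 2.586.
df = n − 2 = 483.
One-sided p ≈ 0.0050, which is < 0.05, so reject H₀.
There is evidence that the true slope on weekly hours worked exceeds -0.1092 points (1–10) per unit.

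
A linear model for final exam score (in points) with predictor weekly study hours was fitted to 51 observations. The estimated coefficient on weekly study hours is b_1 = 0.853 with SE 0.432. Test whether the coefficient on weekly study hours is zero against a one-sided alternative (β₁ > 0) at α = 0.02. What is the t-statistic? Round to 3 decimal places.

t = 1.975

H₀: β₁ = 0 vs H₁: β₁ > 0.
t = (b_1 − β₁⁰)/SE = 0.853 / 0.432 = 1.975.
df = n − 2 = 51 − 2 = 49.
One-sided p ≈ 0.0270, which is ≥ 0.02, so fail to reject H₀.
The data do not give significant evidence that the true slope on weekly study hours is positive.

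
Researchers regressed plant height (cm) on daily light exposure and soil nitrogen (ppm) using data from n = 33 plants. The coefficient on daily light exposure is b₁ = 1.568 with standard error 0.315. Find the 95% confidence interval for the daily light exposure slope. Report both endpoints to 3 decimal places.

(0.925, 2.211)

df = n − k − 1 = 33 − 2 − 1 = 30.
t* = t_{0.025, 30} = 2.042272.
Margin = t* × SE = 2.042272 × 0.315 = 0.64332.
CI: 1.568 ± 0.64332 → (0.925, 2.211).
With 95% confidence, each one-unit increase in daily light exposure is associated with a change of between 0.925 and 2.211 cm in plant height, holding the other predictors fixed.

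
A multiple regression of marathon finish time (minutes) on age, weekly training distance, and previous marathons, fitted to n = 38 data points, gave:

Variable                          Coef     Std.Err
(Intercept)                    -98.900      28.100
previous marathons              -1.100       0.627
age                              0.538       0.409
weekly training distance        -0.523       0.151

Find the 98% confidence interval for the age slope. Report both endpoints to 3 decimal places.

Read off: b = 0.538, SE = 0.409 for age.
df = n − k − 1 = 38 − 3 − 1 = 34.
t* = t_{0.01, 34} = 2.44115.
Margin = t* × SE = 2.44115 × 0.409 = 0.99843.
CI: 0.538 ± 0.99843 → (-0.460, 1.536).

(-0.460, 1.536)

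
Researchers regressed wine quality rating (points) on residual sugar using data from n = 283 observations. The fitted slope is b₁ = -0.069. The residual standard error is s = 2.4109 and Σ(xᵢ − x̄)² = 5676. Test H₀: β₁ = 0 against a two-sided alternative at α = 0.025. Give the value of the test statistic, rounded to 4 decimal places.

t = -2.1562

SE(b₁) = s/√Sₓₓ = 2.4109/√5676 = 0.0320006.
t = -0.069 / 0.0320006 = -2.1562.
df = n − 2 = 281.
Two-sided p ≈ 0.0319, which is ≥ 0.025, so fail to reject H₀.
The data do not give significant evidence of an association between residual sugar and wine quality rating.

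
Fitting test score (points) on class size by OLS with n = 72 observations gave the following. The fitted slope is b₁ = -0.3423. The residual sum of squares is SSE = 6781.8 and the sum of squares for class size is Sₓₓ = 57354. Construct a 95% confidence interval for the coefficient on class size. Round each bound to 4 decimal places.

(-0.4243, -0.2603)

MSE = SSE/(n − 2) = 6781.8/70 = 96.8829.
SE(b₁) = √(MSE/Sₓₓ) = √(96.8829/57354) = 0.0411.
df = n − 2 = 70.
t* = t_{0.025, 70} = 1.994437.
Margin = t* × SE = 1.994437 × 0.0411 = 0.081971.
CI: -0.3423 ± 0.081971 → (-0.4243, -0.2603).
With 95% confidence, each one-unit increase in class size is associated with a change of between -0.4243 and -0.2603 points in test score.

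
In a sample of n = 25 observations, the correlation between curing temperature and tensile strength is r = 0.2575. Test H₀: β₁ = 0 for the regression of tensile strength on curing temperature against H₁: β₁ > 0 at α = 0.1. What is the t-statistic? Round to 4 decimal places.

t = 1.2780

t = r·√(n − 2)/√(1 − r²) = 0.2575·√23/√0.933694 = 1.2780.
df = n − 2 = 23.
One-sided p ≈ 0.1070, which is ≥ 0.1, so fail to reject H₀.
The data do not give significant evidence of a linear association between curing temperature and tensile strength.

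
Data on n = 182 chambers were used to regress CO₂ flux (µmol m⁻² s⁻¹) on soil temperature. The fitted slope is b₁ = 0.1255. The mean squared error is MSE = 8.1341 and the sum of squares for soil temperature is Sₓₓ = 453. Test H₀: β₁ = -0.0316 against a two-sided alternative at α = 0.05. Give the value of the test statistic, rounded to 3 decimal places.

SE(b₁) = √(MSE/Sₓₓ) = √(8.1341/453) = 0.134.
t = (0.1255 − (-0.0316)) / 0.134 = 1.172.
df = n − 2 = 180.
Two-sided p ≈ 0.2426, which is ≥ 0.05, so fail to reject H₀.
The data are consistent with a true slope of -0.0316 µmol m⁻² s⁻¹ per unit of soil temperature.

t = 1.172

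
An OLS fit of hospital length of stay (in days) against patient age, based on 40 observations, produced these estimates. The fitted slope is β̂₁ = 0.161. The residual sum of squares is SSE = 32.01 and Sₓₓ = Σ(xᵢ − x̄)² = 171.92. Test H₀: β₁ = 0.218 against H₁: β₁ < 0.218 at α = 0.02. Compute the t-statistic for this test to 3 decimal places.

MSE = SSE/(n − 2) = 32.01/38 = 0.842368.
SE(β̂₁) = √(MSE/Sₓₓ) = √(0.842368/171.92) = 0.0699984.
t = (0.161 − 0.218) / 0.0699984 = -0.814.
df = n − 2 = 38.
One-sided p ≈ 0.2103, which is ≥ 0.02, so fail to reject H₀.
The data do not give significant evidence that the true slope on patient age is below 0.218 days per unit.

t = -0.814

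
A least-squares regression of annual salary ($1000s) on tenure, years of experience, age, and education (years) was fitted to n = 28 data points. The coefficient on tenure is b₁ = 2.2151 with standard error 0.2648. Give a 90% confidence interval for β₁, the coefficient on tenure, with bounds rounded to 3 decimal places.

df = n − k − 1 = 28 − 4 − 1 = 23.
t* = t_{0.05, 23} = 1.713872.
Margin = t* × SE = 1.713872 × 0.2648 = 0.45383.
CI: 2.2151 ± 0.45383 → (1.761, 2.669).
With 90% confidence, each one-unit increase in tenure is associated with a change of between 1.761 and 2.669 $1000s in annual salary, holding the other predictors fixed.

(1.761, 2.669)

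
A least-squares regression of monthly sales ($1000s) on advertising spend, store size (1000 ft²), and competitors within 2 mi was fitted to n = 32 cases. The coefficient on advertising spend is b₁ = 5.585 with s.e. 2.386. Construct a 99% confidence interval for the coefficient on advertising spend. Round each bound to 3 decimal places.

df = n − k − 1 = 32 − 3 − 1 = 28.
t* = t_{0.005, 28} = 2.763262.
Margin = t* × SE = 2.763262 × 2.386 = 6.59314.
CI: 5.585 ± 6.59314 → (-1.008, 12.178).
With 99% confidence, each one-unit increase in advertising spend is associated with a change of between -1.008 and 12.178 $1000s in monthly sales, holding the other predictors fixed.

(-1.008, 12.178)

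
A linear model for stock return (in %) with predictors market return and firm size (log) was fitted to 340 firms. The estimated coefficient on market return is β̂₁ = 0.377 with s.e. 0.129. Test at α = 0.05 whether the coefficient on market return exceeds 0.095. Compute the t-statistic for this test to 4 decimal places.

t = 2.1860

H₀: β₁ = 0.095 vs H₁: β₁ > 0.095.
t = (β̂₁ − β₁⁰)/SE = (0.377 − 0.095) / 0.129 = 2.1860.
df = n − k − 1 = 340 − 2 − 1 = 337.
One-sided p ≈ 0.0147, which is < 0.05, so reject H₀.
There is evidence that the true slope on market return exceeds 0.095 % per unit, holding the other predictors fixed.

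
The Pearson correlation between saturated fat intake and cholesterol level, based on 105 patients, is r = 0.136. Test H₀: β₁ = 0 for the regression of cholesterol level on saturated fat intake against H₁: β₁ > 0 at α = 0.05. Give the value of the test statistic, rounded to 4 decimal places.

t = 1.3932

t = r·√(n − 2)/√(1 − r²) = 0.136·√103/√0.981504 = 1.3932.
df = n − 2 = 103.
One-sided p ≈ 0.0833, which is ≥ 0.05, so fail to reject H₀.
The data do not give significant evidence of a linear association between saturated fat intake and cholesterol level.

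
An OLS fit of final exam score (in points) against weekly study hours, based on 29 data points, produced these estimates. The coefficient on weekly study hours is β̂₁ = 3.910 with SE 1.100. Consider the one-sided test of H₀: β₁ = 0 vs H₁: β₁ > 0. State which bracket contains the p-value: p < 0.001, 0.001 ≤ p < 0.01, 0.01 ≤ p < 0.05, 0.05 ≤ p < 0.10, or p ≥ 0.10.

t = 3.910 / 1.100 = 3.555.
df = n − 2 = 29 − 2 = 27.
One-sided p = P(T_{27} > t) ≈ 0.0007.
So p < 0.001.

p < 0.001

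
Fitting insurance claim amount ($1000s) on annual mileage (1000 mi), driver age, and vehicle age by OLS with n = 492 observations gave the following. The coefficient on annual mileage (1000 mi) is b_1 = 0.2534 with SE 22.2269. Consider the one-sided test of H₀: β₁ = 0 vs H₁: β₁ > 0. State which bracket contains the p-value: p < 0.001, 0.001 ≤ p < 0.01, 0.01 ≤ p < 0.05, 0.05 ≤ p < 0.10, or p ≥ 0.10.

p ≥ 0.10

t = 0.2534 / 22.2269 = 0.011.
df = n − k − 1 = 492 − 3 − 1 = 488.
One-sided p = P(T_{488} > t) ≈ 0.4955.
So p ≥ 0.10.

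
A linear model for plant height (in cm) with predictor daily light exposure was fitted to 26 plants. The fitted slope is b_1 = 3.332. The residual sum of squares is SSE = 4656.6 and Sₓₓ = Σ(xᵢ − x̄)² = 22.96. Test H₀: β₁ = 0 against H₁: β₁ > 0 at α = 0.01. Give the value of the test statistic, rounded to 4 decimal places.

MSE = SSE/(n − 2) = 4656.6/24 = 194.025.
SE(b_1) = √(MSE/Sₓₓ) = √(194.025/22.96) = 2.90699.
t = 3.332 / 2.90699 = 1.1462.
df = n − 2 = 24.
One-sided p ≈ 0.1315, which is ≥ 0.01, so fail to reject H₀.
The data do not give significant evidence that the true slope on daily light exposure is positive.

t = 1.1462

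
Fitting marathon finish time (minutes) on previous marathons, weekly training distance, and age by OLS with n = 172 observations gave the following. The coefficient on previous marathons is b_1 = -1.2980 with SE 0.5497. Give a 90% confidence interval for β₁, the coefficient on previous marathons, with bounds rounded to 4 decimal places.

(-2.2072, -0.3888)

df = n − k − 1 = 172 − 3 − 1 = 168.
t* = t_{0.05, 168} = 1.653974.
Margin = t* × SE = 1.653974 × 0.5497 = 0.909190.
CI: -1.2980 ± 0.909190 → (-2.2072, -0.3888).
With 90% confidence, each one-unit increase in previous marathons is associated with a change of between -2.2072 and -0.3888 minutes in marathon finish time, holding the other predictors fixed.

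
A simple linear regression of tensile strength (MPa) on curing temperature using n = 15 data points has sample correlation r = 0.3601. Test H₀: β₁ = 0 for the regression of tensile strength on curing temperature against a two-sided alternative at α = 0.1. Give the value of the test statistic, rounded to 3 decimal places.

t = r·√(n − 2)/√(1 − r²) = 0.3601·√13/√0.870328 = 1.392.
df = n − 2 = 13.
Two-sided p ≈ 0.1874, which is ≥ 0.1, so fail to reject H₀.
The data do not give significant evidence of a linear association between curing temperature and tensile strength.

t = 1.392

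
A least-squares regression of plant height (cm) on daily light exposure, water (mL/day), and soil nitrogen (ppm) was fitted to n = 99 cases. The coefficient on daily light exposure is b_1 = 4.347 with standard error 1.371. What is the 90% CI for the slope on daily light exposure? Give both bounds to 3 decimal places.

(2.070, 6.624)

df = n − k − 1 = 99 − 3 − 1 = 95.
t* = t_{0.05, 95} = 1.661052.
Margin = t* × SE = 1.661052 × 1.371 = 2.27730.
CI: 4.347 ± 2.27730 → (2.070, 6.624).
With 90% confidence, each one-unit increase in daily light exposure is associated with a change of between 2.070 and 6.624 cm in plant height, holding the other predictors fixed.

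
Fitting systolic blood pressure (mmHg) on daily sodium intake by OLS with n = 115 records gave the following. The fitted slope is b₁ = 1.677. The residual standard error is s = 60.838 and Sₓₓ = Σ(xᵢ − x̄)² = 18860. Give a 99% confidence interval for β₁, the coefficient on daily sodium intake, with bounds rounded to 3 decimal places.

(0.516, 2.838)

SE(b₁) = s/√Sₓₓ = 60.838/√18860 = 0.443.
df = n − 2 = 113.
t* = t_{0.005, 113} = 2.620039.
Margin = t* × SE = 2.620039 × 0.443 = 1.16068.
CI: 1.677 ± 1.16068 → (0.516, 2.838).
With 99% confidence, each one-unit increase in daily sodium intake is associated with a change of between 0.516 and 2.838 mmHg in systolic blood pressure.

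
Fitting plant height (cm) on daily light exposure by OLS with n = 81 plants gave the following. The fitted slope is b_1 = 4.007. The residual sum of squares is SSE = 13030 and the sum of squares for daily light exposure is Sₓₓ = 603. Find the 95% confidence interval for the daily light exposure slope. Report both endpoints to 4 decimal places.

(2.9660, 5.0480)

MSE = SSE/(n − 2) = 13030/79 = 164.937.
SE(b_1) = √(MSE/Sₓₓ) = √(164.937/603) = 0.522998.
df = n − 2 = 79.
t* = t_{0.025, 79} = 1.99045.
Margin = t* × SE = 1.99045 × 0.522998 = 1.041001.
CI: 4.007 ± 1.041001 → (2.9660, 5.0480).
With 95% confidence, each one-unit increase in daily light exposure is associated with a change of between 2.9660 and 5.0480 cm in plant height.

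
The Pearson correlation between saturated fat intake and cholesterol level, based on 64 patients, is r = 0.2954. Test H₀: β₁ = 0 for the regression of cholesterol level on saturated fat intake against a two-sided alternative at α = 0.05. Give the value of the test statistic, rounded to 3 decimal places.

t = 2.435

t = r·√(n − 2)/√(1 − r²) = 0.2954·√62/√0.912739 = 2.435.
df = n − 2 = 62.
Two-sided p ≈ 0.0178, which is < 0.05, so reject H₀.
There is evidence of a linear association between saturated fat intake and cholesterol level.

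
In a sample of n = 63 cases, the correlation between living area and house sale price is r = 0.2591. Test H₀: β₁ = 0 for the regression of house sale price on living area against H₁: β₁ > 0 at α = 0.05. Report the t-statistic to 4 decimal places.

t = r·√(n − 2)/√(1 − r²) = 0.2591·√61/√0.932867 = 2.0952.
df = n − 2 = 61.
One-sided p ≈ 0.0202, which is < 0.05, so reject H₀.
There is evidence of a linear association between living area and house sale price.

t = 2.0952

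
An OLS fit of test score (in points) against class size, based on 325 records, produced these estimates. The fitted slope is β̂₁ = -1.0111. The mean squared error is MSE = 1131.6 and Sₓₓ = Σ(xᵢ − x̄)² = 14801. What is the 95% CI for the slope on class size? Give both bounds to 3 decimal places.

SE(β̂₁) = √(MSE/Sₓₓ) = √(1131.6/14801) = 0.276504.
df = n − 2 = 323.
t* = t_{0.025, 323} = 1.967336.
Margin = t* × SE = 1.967336 × 0.276504 = 0.54398.
CI: -1.0111 ± 0.54398 → (-1.555, -0.467).
With 95% confidence, each one-unit increase in class size is associated with a change of between -1.555 and -0.467 points in test score.

(-1.555, -0.467)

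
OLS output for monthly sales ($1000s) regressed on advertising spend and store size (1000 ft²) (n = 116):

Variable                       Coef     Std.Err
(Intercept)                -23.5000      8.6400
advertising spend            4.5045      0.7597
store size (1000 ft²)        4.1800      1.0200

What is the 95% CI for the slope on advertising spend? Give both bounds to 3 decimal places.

Read off: b = 4.5045, SE = 0.7597 for advertising spend.
df = n − k − 1 = 116 − 2 − 1 = 113.
t* = t_{0.025, 113} = 1.98118.
Margin = t* × SE = 1.98118 × 0.7597 = 1.50510.
CI: 4.5045 ± 1.50510 → (2.999, 6.010).

(2.999, 6.010)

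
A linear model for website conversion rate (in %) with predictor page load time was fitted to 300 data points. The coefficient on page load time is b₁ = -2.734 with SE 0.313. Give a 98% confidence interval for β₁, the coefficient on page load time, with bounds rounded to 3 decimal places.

df = n − 2 = 300 − 2 = 298.
t* = t_{0.01, 298} = 2.338926.
Margin = t* × SE = 2.338926 × 0.313 = 0.73208.
CI: -2.734 ± 0.73208 → (-3.466, -2.002).
With 98% confidence, each one-unit increase in page load time is associated with a change of between -3.466 and -2.002 % in website conversion rate.

(-3.466, -2.002)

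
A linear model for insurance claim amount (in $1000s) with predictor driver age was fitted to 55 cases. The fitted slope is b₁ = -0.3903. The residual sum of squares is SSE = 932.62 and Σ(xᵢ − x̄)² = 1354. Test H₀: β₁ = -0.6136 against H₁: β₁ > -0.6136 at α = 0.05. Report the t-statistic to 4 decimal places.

t = 1.9588

MSE = SSE/(n − 2) = 932.62/53 = 17.5966.
SE(b₁) = √(MSE/Sₓₓ) = √(17.5966/1354) = 0.114.
t = (-0.3903 − (-0.6136)) / 0.114 = 1.9588.
df = n − 2 = 53.
One-sided p ≈ 0.0277, which is < 0.05, so reject H₀.
There is evidence that the true slope on driver age exceeds -0.6136 $1000s per unit.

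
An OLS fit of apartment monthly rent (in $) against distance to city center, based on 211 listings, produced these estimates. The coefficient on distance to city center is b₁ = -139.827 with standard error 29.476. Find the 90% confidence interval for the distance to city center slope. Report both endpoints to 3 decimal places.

df = n − 2 = 211 − 2 = 209.
t* = t_{0.05, 209} = 1.652177.
Margin = t* × SE = 1.652177 × 29.476 = 48.69957.
CI: -139.827 ± 48.69957 → (-188.527, -91.127).
With 90% confidence, each one-unit increase in distance to city center is associated with a change of between -188.527 and -91.127 $ in apartment monthly rent.

(-188.527, -91.127)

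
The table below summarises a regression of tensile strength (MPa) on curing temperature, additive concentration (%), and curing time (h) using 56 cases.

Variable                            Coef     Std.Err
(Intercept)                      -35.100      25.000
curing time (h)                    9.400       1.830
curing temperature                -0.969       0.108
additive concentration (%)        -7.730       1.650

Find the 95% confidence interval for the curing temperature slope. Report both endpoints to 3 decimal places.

(-1.186, -0.752)

Read off: b = -0.969, SE = 0.108 for curing temperature.
df = n − k − 1 = 56 − 3 − 1 = 52.
t* = t_{0.025, 52} = 2.006647.
Margin = t* × SE = 2.006647 × 0.108 = 0.21672.
CI: -0.969 ± 0.21672 → (-1.186, -0.752).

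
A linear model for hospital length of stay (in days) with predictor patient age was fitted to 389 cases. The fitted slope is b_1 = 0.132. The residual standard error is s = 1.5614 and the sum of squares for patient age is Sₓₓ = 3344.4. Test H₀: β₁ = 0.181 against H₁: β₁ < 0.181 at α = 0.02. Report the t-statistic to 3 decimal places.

t = -1.815

SE(b_1) = s/√Sₓₓ = 1.5614/√3344.4 = 0.0269995.
t = (0.132 − 0.181) / 0.0269995 = -1.815.
df = n − 2 = 387.
One-sided p ≈ 0.0352, which is ≥ 0.02, so fail to reject H₀.
The data do not give significant evidence that the true slope on patient age is below 0.181 days per unit.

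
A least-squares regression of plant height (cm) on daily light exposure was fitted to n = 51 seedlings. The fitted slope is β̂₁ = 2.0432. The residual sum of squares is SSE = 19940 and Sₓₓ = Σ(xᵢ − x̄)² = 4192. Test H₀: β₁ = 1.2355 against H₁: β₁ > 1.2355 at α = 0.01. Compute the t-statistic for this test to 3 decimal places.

t = 2.592

MSE = SSE/(n − 2) = 19940/49 = 406.939.
SE(β̂₁) = √(MSE/Sₓₓ) = √(406.939/4192) = 0.311569.
t = (2.0432 − 1.2355) / 0.311569 = 2.592.
df = n − 2 = 49.
One-sided p ≈ 0.0063, which is < 0.01, so reject H₀.
There is evidence that the true slope on daily light exposure exceeds 1.2355 cm per unit.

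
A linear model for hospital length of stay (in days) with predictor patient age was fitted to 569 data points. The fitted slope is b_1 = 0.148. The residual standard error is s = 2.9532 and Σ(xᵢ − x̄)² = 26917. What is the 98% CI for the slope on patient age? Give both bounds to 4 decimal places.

SE(b_1) = s/√Sₓₓ = 2.9532/√26917 = 0.0180003.
df = n − 2 = 567.
t* = t_{0.01, 567} = 2.332943.
Margin = t* × SE = 2.332943 × 0.0180003 = 0.041994.
CI: 0.148 ± 0.041994 → (0.1060, 0.1900).
With 98% confidence, each one-unit increase in patient age is associated with a change of between 0.1060 and 0.1900 days in hospital length of stay.

(0.1060, 0.1900)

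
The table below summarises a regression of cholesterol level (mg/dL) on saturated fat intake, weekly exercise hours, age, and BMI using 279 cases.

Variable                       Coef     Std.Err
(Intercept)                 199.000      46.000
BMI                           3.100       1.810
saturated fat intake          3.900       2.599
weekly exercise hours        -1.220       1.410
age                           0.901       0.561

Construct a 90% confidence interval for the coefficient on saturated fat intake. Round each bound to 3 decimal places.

Read off: b = 3.900, SE = 2.599 for saturated fat intake.
df = n − k − 1 = 279 − 4 − 1 = 274.
t* = t_{0.05, 274} = 1.650434.
Margin = t* × SE = 1.650434 × 2.599 = 4.28948.
CI: 3.900 ± 4.28948 → (-0.389, 8.189).

(-0.389, 8.189)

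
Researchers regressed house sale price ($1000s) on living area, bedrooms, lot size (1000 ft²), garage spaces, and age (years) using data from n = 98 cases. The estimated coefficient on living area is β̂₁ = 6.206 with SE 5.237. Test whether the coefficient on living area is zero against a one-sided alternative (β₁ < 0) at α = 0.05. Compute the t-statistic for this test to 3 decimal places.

H₀: β₁ = 0 vs H₁: β₁ < 0.
t = (β̂₁ − β₁⁰)/SE = 6.206 / 5.237 = 1.185.
df = n − k − 1 = 98 − 5 − 1 = 92.
One-sided p ≈ 0.8805, which is ≥ 0.05, so fail to reject H₀.
The data do not give significant evidence that the true slope on living area is negative, holding the other predictors fixed.

t = 1.185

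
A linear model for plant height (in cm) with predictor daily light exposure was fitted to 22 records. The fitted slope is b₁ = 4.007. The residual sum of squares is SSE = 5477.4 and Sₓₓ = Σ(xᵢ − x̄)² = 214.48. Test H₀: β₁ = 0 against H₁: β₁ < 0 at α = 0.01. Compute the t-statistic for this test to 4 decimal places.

MSE = SSE/(n − 2) = 5477.4/20 = 273.87.
SE(b₁) = √(MSE/Sₓₓ) = √(273.87/214.48) = 1.13.
t = 4.007 / 1.13 = 3.5460.
df = n − 2 = 20.
One-sided p ≈ 0.9990, which is ≥ 0.01, so fail to reject H₀.
The data do not give significant evidence that the true slope on daily light exposure is negative.

t = 3.5460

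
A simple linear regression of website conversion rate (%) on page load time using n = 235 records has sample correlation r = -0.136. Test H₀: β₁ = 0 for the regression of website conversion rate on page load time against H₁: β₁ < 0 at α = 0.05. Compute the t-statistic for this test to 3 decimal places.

t = -2.095

t = r·√(n − 2)/√(1 − r²) = -0.136·√233/√0.981504 = -2.095.
df = n − 2 = 233.
One-sided p ≈ 0.0186, which is < 0.05, so reject H₀.
There is evidence of a linear association between page load time and website conversion rate.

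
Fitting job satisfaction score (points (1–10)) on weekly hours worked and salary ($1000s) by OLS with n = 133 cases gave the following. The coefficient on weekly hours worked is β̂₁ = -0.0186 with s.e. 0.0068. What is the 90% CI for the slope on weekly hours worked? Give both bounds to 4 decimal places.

(-0.0299, -0.0073)

df = n − k − 1 = 133 − 2 − 1 = 130.
t* = t_{0.05, 130} = 1.656659.
Margin = t* × SE = 1.656659 × 0.0068 = 0.011265.
CI: -0.0186 ± 0.011265 → (-0.0299, -0.0073).
With 90% confidence, each one-unit increase in weekly hours worked is associated with a change of between -0.0299 and -0.0073 points (1–10) in job satisfaction score, holding the other predictors fixed.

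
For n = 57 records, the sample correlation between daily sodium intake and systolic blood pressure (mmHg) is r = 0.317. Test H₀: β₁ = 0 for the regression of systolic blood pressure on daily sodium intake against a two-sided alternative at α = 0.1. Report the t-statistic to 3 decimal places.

t = r·√(n − 2)/√(1 − r²) = 0.317·√55/√0.899511 = 2.479.
df = n − 2 = 55.
Two-sided p ≈ 0.0163, which is < 0.1, so reject H₀.
There is evidence of a linear association between daily sodium intake and systolic blood pressure.

t = 2.479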